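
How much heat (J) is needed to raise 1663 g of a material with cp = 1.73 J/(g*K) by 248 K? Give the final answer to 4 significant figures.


Q = m * cp * dT
Q = 1663 * 1.73 * 248
Q = 713500 J


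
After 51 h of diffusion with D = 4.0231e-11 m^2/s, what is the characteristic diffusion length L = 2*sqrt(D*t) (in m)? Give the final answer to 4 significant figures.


t = 51 hr = 183600 s
Diffusion length = 2*sqrt(D*t)
= 2*sqrt(4.0231e-11 * 183600)
= 5.436e-03 m


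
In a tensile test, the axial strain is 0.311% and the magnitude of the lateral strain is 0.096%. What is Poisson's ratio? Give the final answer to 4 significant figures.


nu = -epsilon_lat / epsilon_axial
Lateral strain is contraction (negative), so using magnitudes:
nu = 0.096 / 0.311
nu = 0.3087


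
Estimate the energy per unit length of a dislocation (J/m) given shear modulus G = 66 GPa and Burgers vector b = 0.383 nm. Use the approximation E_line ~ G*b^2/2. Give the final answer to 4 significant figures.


E = G*b^2/2
b = 0.383 nm = 3.83e-10 m
G = 66 GPa = 6.6e+10 Pa
E = 0.5 * 6.6e+10 * (3.83e-10)^2
E = 4.841e-09 J/m


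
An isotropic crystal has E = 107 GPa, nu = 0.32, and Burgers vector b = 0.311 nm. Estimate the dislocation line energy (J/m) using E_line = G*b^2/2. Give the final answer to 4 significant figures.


Step 1: G = E / (2*(1+nu))
G = 107 / (2*(1+0.32)) = 40.5303 GPa = 4.05303e+10 Pa
Step 2: E_line = G*b^2/2
b = 0.311 nm = 3.11e-10 m
E_line = 0.5 * 4.05303e+10 * (3.11e-10)^2 = 1.96e-09 J/m


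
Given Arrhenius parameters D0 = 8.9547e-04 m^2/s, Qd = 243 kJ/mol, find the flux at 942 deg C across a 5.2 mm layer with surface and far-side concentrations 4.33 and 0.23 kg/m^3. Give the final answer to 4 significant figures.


Step 1: D = D0 * exp(-Qd/(R*T))
T = 942 + 273.15 = 1215.15 K
D = 8.9547e-04 * exp(-243e3 / (8.314 * 1215.15)) = 3.20653e-14 m^2/s
Step 2: J = D * (C1 - C2) / dx
J = 3.20653e-14 * (4.33 - 0.23) / 5.2e-03
J = 2.528e-11 kg/(m^2*s)


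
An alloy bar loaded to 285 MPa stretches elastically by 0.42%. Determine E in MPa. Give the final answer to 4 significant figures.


E = sigma / epsilon
epsilon = 0.42% = 4.2e-03
E = 285 / 4.2e-03
E = 67860 MPa


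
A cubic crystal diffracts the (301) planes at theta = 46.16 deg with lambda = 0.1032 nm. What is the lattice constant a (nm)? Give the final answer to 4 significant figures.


d = lambda / (2*sin(theta))
d = 0.1032 / (2*sin(46.16 deg))
d = 0.0715398 nm
a = d * sqrt(h^2+k^2+l^2) = 0.0715398 * sqrt(10)
a = 0.2262 nm


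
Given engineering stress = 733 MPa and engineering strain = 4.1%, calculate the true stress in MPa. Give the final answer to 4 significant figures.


sigma_true = sigma_eng * (1 + epsilon_eng)
sigma_true = 733 * (1 + 0.041)
sigma_true = 763.1 MPa


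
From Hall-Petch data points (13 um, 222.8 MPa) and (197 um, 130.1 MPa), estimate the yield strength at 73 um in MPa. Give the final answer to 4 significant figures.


sigma_y = sigma0 + k / sqrt(d)
1/sqrt(d1) = 1/sqrt(1.3e-05) = 277.35;  1/sqrt(d2) = 71.247
k = (sigma1 - sigma2) / (1/sqrt(d1) - 1/sqrt(d2)) = (222.8 - 130.1) / (277.35 - 71.247) = 0.449775 MPa*m^0.5
sigma0 = sigma1 - k/sqrt(d1) = 222.8 - 0.449775*277.35 = 98.0549 MPa
sigma_y(d3) = 98.0549 + 0.449775 / sqrt(7.3e-05) = 150.7 MPa


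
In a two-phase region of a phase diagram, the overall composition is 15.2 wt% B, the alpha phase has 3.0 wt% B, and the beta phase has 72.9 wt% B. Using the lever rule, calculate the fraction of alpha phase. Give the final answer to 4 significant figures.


f_alpha = (C_beta - C0) / (C_beta - C_alpha)
f_alpha = (72.9 - 15.2) / (72.9 - 3.0)
f_alpha = 0.8255


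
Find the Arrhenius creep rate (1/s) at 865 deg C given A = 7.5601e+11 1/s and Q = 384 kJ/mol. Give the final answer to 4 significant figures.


rate = A * exp(-Q / (R*T))
T = 865 + 273.15 = 1138.15 K
rate = 7.5601e+11 * exp(-384e3 / (8.314 * 1138.15))
rate = 1.797e-06 1/s


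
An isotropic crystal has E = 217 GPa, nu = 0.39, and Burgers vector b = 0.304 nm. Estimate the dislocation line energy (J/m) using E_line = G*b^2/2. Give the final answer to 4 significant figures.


Step 1: G = E / (2*(1+nu))
G = 217 / (2*(1+0.39)) = 78.0576 GPa = 7.80576e+10 Pa
Step 2: E_line = G*b^2/2
b = 0.304 nm = 3.04e-10 m
E_line = 0.5 * 7.80576e+10 * (3.04e-10)^2 = 3.607e-09 J/m


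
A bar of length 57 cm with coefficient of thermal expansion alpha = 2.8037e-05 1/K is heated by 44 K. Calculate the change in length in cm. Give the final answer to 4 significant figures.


dL = L0 * alpha * dT
dL = 57 * 2.8037e-05 * 44
dL = 0.07032 cm


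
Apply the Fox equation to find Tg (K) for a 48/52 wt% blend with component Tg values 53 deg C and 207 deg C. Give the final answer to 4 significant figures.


1/Tg = w1/Tg1 + w2/Tg2 (in Kelvin)
Tg1 = 326.15 K, Tg2 = 480.15 K
1/Tg = 0.48/326.15 + 0.52/480.15
Tg = 391.4 K


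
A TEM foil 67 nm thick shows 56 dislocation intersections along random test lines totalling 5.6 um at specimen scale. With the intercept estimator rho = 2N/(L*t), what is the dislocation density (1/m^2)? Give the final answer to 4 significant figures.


rho = 2N / (L * t)
L = 5.6 um = 5.6e-06 m, t = 67 nm = 6.7e-08 m
rho = 2 * 56 / (5.6e-06 * 6.7e-08)
rho = 2.985e+14 1/m^2


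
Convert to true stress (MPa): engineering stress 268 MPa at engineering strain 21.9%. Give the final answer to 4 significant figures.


sigma_true = sigma_eng * (1 + epsilon_eng)
sigma_true = 268 * (1 + 0.219)
sigma_true = 326.7 MPa


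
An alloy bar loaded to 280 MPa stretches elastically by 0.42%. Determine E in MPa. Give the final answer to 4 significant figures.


E = sigma / epsilon
epsilon = 0.42% = 4.2e-03
E = 280 / 4.2e-03
E = 66670 MPa


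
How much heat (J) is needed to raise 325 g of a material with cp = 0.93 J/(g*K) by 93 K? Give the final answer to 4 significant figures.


Q = m * cp * dT
Q = 325 * 0.93 * 93
Q = 28110 J


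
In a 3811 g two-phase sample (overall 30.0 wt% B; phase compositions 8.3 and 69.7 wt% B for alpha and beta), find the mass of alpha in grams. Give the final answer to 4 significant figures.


f_alpha = (C_beta - C0) / (C_beta - C_alpha)
f_alpha = (69.7 - 30.0) / (69.7 - 8.3) = 0.64658
m_alpha = f_alpha * m_total = 0.64658 * 3811 = 2464 g


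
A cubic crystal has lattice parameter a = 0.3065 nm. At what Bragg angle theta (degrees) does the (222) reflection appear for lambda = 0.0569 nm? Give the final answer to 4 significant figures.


d = a / sqrt(h^2+k^2+l^2)
d = 0.3065 / sqrt(12) = 0.0884789 nm
lambda = 2*d*sin(theta)  =>  sin(theta) = lambda / (2*d)
sin(theta) = 0.0569 / (2 * 0.0884789) = 0.321545
theta = 18.76 deg


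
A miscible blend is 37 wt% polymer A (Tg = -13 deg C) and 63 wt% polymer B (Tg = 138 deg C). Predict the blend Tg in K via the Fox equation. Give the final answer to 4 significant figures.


1/Tg = w1/Tg1 + w2/Tg2 (in Kelvin)
Tg1 = 260.15 K, Tg2 = 411.15 K
1/Tg = 0.37/260.15 + 0.63/411.15
Tg = 338.5 K


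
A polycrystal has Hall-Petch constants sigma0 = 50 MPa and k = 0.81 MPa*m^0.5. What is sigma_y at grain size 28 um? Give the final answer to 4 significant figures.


sigma_y = sigma0 + k / sqrt(d)
d = 28 um = 2.8e-05 m
sigma_y = 50 + 0.81 / sqrt(2.8e-05)
sigma_y = 203.1 MPa


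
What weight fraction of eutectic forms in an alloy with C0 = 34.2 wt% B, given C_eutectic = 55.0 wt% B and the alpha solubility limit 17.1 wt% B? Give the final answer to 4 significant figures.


f_primary = (C_e - C0) / (C_e - C_alpha_max)
f_primary = (55.0 - 34.2) / (55.0 - 17.1)
f_primary = 0.548813
f_eutectic = 1 - 0.548813 = 0.4512


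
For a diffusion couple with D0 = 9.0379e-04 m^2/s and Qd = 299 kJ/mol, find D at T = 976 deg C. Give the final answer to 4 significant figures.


D = D0 * exp(-Qd / (R*T))
T = 1249.15 K
D = 9.0379e-04 * exp(-299e3 / (8.314 * 1249.15))
D = 2.835e-16 m^2/s


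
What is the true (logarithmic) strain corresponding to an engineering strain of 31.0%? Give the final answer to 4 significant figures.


epsilon_true = ln(1 + epsilon_eng)
epsilon_true = ln(1 + 0.31)
epsilon_true = 0.27


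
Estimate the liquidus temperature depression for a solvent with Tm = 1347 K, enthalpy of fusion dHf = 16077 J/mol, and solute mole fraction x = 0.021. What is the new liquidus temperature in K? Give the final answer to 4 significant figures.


dT = R*Tm^2*x / dHf
dT = 8.314 * 1347^2 * 0.021 / 16077
dT = 19.7042 K
T_new = 1347 - 19.7042 = 1327 K


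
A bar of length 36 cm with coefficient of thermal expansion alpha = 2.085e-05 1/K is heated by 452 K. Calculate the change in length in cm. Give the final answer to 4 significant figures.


dL = L0 * alpha * dT
dL = 36 * 2.085e-05 * 452
dL = 0.3393 cm


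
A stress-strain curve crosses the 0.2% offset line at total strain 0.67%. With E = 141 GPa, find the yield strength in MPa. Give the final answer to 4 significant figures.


Offset strain = 0.002
Elastic strain at yield = total_strain - offset = 6.7e-03 - 0.002 = 4.7e-03
sigma_y = E * elastic_strain = 141000 * 4.7e-03
sigma_y = 662.7 MPa


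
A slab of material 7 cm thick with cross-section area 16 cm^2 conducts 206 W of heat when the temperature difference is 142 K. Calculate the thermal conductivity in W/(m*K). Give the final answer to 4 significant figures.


k = Q*L / (A*dT)
L = 0.07 m, A = 1.6e-03 m^2
k = 206 * 0.07 / (1.6e-03 * 142)
k = 63.47 W/(m*K)


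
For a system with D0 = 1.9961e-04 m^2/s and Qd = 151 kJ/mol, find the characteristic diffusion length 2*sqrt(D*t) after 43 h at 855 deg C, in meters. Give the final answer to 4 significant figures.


Step 1: D = D0 * exp(-Qd/(R*T))
T = 1128.15 K
D = 1.9961e-04 * exp(-151e3 / (8.314 * 1128.15)) = 2.03449e-11 m^2/s
Step 2: L = 2*sqrt(D*t)
t = 43 h = 154800 s
L = 2*sqrt(2.03449e-11 * 154800) = 3.549e-03 m


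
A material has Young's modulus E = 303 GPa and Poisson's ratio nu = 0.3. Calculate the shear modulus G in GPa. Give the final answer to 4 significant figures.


G = E / (2*(1+nu))
G = 303 / (2*(1+0.3))
G = 116.5 GPa


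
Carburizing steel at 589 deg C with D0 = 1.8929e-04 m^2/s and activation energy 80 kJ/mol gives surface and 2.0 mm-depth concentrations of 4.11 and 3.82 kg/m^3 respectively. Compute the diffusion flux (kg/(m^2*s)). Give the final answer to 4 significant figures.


Step 1: D = D0 * exp(-Qd/(R*T))
T = 589 + 273.15 = 862.15 K
D = 1.8929e-04 * exp(-80e3 / (8.314 * 862.15)) = 2.69174e-09 m^2/s
Step 2: J = D * (C1 - C2) / dx
J = 2.69174e-09 * (4.11 - 3.82) / 2e-03
J = 3.903e-07 kg/(m^2*s)


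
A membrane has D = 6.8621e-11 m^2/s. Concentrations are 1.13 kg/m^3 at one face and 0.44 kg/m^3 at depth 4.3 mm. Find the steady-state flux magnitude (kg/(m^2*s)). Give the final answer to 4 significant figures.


J = -D * (dC/dx) = D * (C1 - C2) / dx
J = 6.8621e-11 * (1.13 - 0.44) / 4.3e-03
J = 1.101e-08 kg/(m^2*s)


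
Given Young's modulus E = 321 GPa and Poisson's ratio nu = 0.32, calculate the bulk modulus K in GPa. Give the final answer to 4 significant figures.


K = E / (3*(1-2*nu))
K = 321 / (3*(1-2*0.32))
K = 297.2 GPa


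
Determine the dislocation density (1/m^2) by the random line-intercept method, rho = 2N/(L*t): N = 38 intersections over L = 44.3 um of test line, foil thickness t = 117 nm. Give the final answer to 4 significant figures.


rho = 2N / (L * t)
L = 44.3 um = 4.43e-05 m, t = 117 nm = 1.17e-07 m
rho = 2 * 38 / (4.43e-05 * 1.17e-07)
rho = 1.466e+13 1/m^2


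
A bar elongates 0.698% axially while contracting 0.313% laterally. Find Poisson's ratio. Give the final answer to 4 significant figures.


nu = -epsilon_lat / epsilon_axial
Lateral strain is contraction (negative), so using magnitudes:
nu = 0.313 / 0.698
nu = 0.4484


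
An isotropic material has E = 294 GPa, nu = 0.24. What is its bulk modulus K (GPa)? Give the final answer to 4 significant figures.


K = E / (3*(1-2*nu))
K = 294 / (3*(1-2*0.24))
K = 188.5 GPa


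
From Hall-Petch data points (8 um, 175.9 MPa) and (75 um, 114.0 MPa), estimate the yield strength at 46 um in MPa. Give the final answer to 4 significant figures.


sigma_y = sigma0 + k / sqrt(d)
1/sqrt(d1) = 1/sqrt(8e-06) = 353.553;  1/sqrt(d2) = 115.47
k = (sigma1 - sigma2) / (1/sqrt(d1) - 1/sqrt(d2)) = (175.9 - 114.0) / (353.553 - 115.47) = 0.259993 MPa*m^0.5
sigma0 = sigma1 - k/sqrt(d1) = 175.9 - 0.259993*353.553 = 83.9786 MPa
sigma_y(d3) = 83.9786 + 0.259993 / sqrt(4.6e-05) = 122.3 MPa


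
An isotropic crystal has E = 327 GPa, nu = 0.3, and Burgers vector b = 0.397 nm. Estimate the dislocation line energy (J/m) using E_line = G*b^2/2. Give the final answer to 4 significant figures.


Step 1: G = E / (2*(1+nu))
G = 327 / (2*(1+0.3)) = 125.769 GPa = 1.25769e+11 Pa
Step 2: E_line = G*b^2/2
b = 0.397 nm = 3.97e-10 m
E_line = 0.5 * 1.25769e+11 * (3.97e-10)^2 = 9.911e-09 J/m


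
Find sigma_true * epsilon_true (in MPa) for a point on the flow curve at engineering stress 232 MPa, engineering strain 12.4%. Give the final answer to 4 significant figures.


sigma_true = sigma_eng * (1 + epsilon_eng)
sigma_true = 232 * (1 + 0.124) = 260.768 MPa
epsilon_true = ln(1 + epsilon_eng)
epsilon_true = ln(1 + 0.124) = 0.116894
sigma_true * epsilon_true = 260.768 * 0.116894 = 30.48 MPa


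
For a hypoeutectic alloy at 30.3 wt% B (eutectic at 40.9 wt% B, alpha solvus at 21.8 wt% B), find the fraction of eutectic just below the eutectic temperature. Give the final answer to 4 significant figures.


f_primary = (C_e - C0) / (C_e - C_alpha_max)
f_primary = (40.9 - 30.3) / (40.9 - 21.8)
f_primary = 0.554974
f_eutectic = 1 - 0.554974 = 0.445


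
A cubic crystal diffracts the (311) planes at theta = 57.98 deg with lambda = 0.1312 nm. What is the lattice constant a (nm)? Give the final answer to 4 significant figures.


d = lambda / (2*sin(theta))
d = 0.1312 / (2*sin(57.98 deg))
d = 0.077371 nm
a = d * sqrt(h^2+k^2+l^2) = 0.077371 * sqrt(11)
a = 0.2566 nm


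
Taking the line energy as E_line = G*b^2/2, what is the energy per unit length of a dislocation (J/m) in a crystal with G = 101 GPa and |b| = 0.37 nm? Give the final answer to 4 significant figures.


E = G*b^2/2
b = 0.37 nm = 3.7e-10 m
G = 101 GPa = 1.01e+11 Pa
E = 0.5 * 1.01e+11 * (3.7e-10)^2
E = 6.913e-09 J/m


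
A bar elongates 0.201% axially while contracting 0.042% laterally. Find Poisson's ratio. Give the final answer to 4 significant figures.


nu = -epsilon_lat / epsilon_axial
Lateral strain is contraction (negative), so using magnitudes:
nu = 0.042 / 0.201
nu = 0.209


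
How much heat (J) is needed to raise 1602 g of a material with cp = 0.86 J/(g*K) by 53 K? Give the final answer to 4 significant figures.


Q = m * cp * dT
Q = 1602 * 0.86 * 53
Q = 73020 J


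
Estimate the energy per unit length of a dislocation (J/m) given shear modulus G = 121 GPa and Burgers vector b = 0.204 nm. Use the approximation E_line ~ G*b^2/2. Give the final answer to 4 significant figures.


E = G*b^2/2
b = 0.204 nm = 2.04e-10 m
G = 121 GPa = 1.21e+11 Pa
E = 0.5 * 1.21e+11 * (2.04e-10)^2
E = 2.518e-09 J/m


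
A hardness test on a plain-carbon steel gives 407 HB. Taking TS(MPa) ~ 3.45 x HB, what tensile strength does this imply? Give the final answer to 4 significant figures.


TS (MPa) = 3.45 * HB
TS = 3.45 * 407
TS = 1404 MPa


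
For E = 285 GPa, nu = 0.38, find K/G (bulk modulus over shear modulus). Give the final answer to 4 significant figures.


G = E / (2*(1+nu))
G = 285 / (2*(1+0.38)) = 103.261 GPa
K = E / (3*(1-2*nu))
K = 285 / (3*(1-2*0.38)) = 395.833 GPa
K/G = 395.833 / 103.261 = 3.833


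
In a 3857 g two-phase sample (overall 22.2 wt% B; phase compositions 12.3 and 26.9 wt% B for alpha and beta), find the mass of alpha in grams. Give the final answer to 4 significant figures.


f_alpha = (C_beta - C0) / (C_beta - C_alpha)
f_alpha = (26.9 - 22.2) / (26.9 - 12.3) = 0.321918
m_alpha = f_alpha * m_total = 0.321918 * 3857 = 1242 g


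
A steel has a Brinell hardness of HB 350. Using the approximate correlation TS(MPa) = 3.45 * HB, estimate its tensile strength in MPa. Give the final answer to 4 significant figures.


TS (MPa) = 3.45 * HB
TS = 3.45 * 350
TS = 1208 MPa


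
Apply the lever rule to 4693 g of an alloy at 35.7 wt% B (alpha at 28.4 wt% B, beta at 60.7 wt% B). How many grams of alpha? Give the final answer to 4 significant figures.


f_alpha = (C_beta - C0) / (C_beta - C_alpha)
f_alpha = (60.7 - 35.7) / (60.7 - 28.4) = 0.773994
m_alpha = f_alpha * m_total = 0.773994 * 4693 = 3632 g


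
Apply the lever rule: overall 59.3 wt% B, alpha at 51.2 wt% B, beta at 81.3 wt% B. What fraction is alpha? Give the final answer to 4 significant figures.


f_alpha = (C_beta - C0) / (C_beta - C_alpha)
f_alpha = (81.3 - 59.3) / (81.3 - 51.2)
f_alpha = 0.7309


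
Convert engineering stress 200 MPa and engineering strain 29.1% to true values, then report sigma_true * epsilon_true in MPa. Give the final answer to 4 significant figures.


sigma_true = sigma_eng * (1 + epsilon_eng)
sigma_true = 200 * (1 + 0.291) = 258.2 MPa
epsilon_true = ln(1 + epsilon_eng)
epsilon_true = ln(1 + 0.291) = 0.255417
sigma_true * epsilon_true = 258.2 * 0.255417 = 65.95 MPa


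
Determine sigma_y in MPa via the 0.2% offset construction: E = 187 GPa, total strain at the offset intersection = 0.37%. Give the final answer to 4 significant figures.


Offset strain = 0.002
Elastic strain at yield = total_strain - offset = 3.7e-03 - 0.002 = 1.7e-03
sigma_y = E * elastic_strain = 187000 * 1.7e-03
sigma_y = 317.9 MPa


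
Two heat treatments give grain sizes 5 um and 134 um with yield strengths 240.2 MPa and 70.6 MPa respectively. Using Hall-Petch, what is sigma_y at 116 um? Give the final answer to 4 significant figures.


sigma_y = sigma0 + k / sqrt(d)
1/sqrt(d1) = 1/sqrt(5e-06) = 447.214;  1/sqrt(d2) = 86.3868
k = (sigma1 - sigma2) / (1/sqrt(d1) - 1/sqrt(d2)) = (240.2 - 70.6) / (447.214 - 86.3868) = 0.470032 MPa*m^0.5
sigma0 = sigma1 - k/sqrt(d1) = 240.2 - 0.470032*447.214 = 29.9954 MPa
sigma_y(d3) = 29.9954 + 0.470032 / sqrt(1.16e-04) = 73.64 MPa


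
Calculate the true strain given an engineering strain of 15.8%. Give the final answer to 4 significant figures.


epsilon_true = ln(1 + epsilon_eng)
epsilon_true = ln(1 + 0.158)
epsilon_true = 0.1467


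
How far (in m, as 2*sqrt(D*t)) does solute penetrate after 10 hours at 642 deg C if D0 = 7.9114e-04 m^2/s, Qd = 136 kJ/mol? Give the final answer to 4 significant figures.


Step 1: D = D0 * exp(-Qd/(R*T))
T = 915.15 K
D = 7.9114e-04 * exp(-136e3 / (8.314 * 915.15)) = 1.36587e-11 m^2/s
Step 2: L = 2*sqrt(D*t)
t = 10 h = 36000 s
L = 2*sqrt(1.36587e-11 * 36000) = 1.402e-03 m


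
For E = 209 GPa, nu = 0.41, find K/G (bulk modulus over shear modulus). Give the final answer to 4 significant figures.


G = E / (2*(1+nu))
G = 209 / (2*(1+0.41)) = 74.1135 GPa
K = E / (3*(1-2*nu))
K = 209 / (3*(1-2*0.41)) = 387.037 GPa
K/G = 387.037 / 74.1135 = 5.222


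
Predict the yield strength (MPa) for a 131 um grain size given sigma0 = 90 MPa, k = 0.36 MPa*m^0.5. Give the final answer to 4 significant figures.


sigma_y = sigma0 + k / sqrt(d)
d = 131 um = 1.31e-04 m
sigma_y = 90 + 0.36 / sqrt(1.31e-04)
sigma_y = 121.5 MPa


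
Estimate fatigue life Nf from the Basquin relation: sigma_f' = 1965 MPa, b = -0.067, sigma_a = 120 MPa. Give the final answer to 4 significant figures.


sigma_a = sigma_f' * (2*Nf)^b
2*Nf = (sigma_a / sigma_f')^(1/b)
2*Nf = (120 / 1965)^(1/-0.067)
2*Nf = 1.32467e+18
Nf = 6.623e+17 cycles


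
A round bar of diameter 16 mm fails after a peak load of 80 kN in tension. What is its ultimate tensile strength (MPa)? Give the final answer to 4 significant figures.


A0 = pi*(d/2)^2 = pi*(16/2)^2 = 201.062 mm^2
UTS = F_max / A0 = 80*1000 / 201.062
UTS = 397.9 MPa


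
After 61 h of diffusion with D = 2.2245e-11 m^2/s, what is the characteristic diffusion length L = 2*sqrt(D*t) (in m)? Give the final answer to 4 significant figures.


t = 61 hr = 219600 s
Diffusion length = 2*sqrt(D*t)
= 2*sqrt(2.2245e-11 * 219600)
= 4.42e-03 m


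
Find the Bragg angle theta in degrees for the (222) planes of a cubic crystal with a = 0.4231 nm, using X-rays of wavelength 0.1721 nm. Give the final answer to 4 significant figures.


d = a / sqrt(h^2+k^2+l^2)
d = 0.4231 / sqrt(12) = 0.122138 nm
lambda = 2*d*sin(theta)  =>  sin(theta) = lambda / (2*d)
sin(theta) = 0.1721 / (2 * 0.122138) = 0.704528
theta = 44.79 deg


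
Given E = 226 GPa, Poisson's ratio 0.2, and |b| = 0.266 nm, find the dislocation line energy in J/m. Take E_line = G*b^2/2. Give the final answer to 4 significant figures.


Step 1: G = E / (2*(1+nu))
G = 226 / (2*(1+0.2)) = 94.1667 GPa = 9.41667e+10 Pa
Step 2: E_line = G*b^2/2
b = 0.266 nm = 2.66e-10 m
E_line = 0.5 * 9.41667e+10 * (2.66e-10)^2 = 3.331e-09 J/m


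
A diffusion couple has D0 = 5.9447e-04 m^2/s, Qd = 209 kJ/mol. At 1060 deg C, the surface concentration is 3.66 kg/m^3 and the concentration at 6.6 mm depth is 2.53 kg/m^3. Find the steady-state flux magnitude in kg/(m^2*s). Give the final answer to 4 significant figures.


Step 1: D = D0 * exp(-Qd/(R*T))
T = 1060 + 273.15 = 1333.15 K
D = 5.9447e-04 * exp(-209e3 / (8.314 * 1333.15)) = 3.84528e-12 m^2/s
Step 2: J = D * (C1 - C2) / dx
J = 3.84528e-12 * (3.66 - 2.53) / 6.6e-03
J = 6.584e-10 kg/(m^2*s)


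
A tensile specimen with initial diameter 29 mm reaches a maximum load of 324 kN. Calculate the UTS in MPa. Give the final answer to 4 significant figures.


A0 = pi*(d/2)^2 = pi*(29/2)^2 = 660.52 mm^2
UTS = F_max / A0 = 324*1000 / 660.52
UTS = 490.5 MPa


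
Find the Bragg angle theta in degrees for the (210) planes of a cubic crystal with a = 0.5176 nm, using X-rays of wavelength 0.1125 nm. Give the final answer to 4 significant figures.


d = a / sqrt(h^2+k^2+l^2)
d = 0.5176 / sqrt(5) = 0.231478 nm
lambda = 2*d*sin(theta)  =>  sin(theta) = lambda / (2*d)
sin(theta) = 0.1125 / (2 * 0.231478) = 0.243004
theta = 14.06 deg


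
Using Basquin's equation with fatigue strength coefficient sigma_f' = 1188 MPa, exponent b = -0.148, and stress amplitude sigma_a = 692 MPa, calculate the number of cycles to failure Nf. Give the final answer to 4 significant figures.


sigma_a = sigma_f' * (2*Nf)^b
2*Nf = (sigma_a / sigma_f')^(1/b)
2*Nf = (692 / 1188)^(1/-0.148)
2*Nf = 38.5372
Nf = 19.27 cycles


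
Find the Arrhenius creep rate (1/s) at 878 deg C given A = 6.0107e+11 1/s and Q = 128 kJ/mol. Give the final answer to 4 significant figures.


rate = A * exp(-Q / (R*T))
T = 878 + 273.15 = 1151.15 K
rate = 6.0107e+11 * exp(-128e3 / (8.314 * 1151.15))
rate = 934500 1/s


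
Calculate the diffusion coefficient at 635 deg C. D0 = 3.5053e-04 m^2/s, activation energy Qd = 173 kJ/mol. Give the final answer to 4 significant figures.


D = D0 * exp(-Qd / (R*T))
T = 908.15 K
D = 3.5053e-04 * exp(-173e3 / (8.314 * 908.15))
D = 3.925e-14 m^2/s


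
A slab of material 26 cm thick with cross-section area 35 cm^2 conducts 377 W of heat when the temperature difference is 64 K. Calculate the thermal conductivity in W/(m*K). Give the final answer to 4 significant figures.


k = Q*L / (A*dT)
L = 0.26 m, A = 3.5e-03 m^2
k = 377 * 0.26 / (3.5e-03 * 64)
k = 437.6 W/(m*K)


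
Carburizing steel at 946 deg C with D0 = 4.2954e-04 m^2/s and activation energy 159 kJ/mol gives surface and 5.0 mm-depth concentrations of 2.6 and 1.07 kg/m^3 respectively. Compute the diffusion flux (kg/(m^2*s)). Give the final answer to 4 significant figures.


Step 1: D = D0 * exp(-Qd/(R*T))
T = 946 + 273.15 = 1219.15 K
D = 4.2954e-04 * exp(-159e3 / (8.314 * 1219.15)) = 6.61275e-11 m^2/s
Step 2: J = D * (C1 - C2) / dx
J = 6.61275e-11 * (2.6 - 1.07) / 5e-03
J = 2.024e-08 kg/(m^2*s)


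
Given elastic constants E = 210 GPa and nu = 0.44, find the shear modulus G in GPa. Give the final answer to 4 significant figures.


G = E / (2*(1+nu))
G = 210 / (2*(1+0.44))
G = 72.92 GPa


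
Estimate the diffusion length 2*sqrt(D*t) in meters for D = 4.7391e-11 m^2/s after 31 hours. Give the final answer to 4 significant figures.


t = 31 hr = 111600 s
Diffusion length = 2*sqrt(D*t)
= 2*sqrt(4.7391e-11 * 111600)
= 4.599e-03 m


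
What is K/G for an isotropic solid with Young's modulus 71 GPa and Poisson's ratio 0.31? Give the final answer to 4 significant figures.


G = E / (2*(1+nu))
G = 71 / (2*(1+0.31)) = 27.0992 GPa
K = E / (3*(1-2*nu))
K = 71 / (3*(1-2*0.31)) = 62.2807 GPa
K/G = 62.2807 / 27.0992 = 2.298


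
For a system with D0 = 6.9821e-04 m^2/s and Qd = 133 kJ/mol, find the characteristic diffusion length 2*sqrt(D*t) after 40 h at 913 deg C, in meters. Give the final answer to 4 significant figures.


Step 1: D = D0 * exp(-Qd/(R*T))
T = 1186.15 K
D = 6.9821e-04 * exp(-133e3 / (8.314 * 1186.15)) = 9.70145e-10 m^2/s
Step 2: L = 2*sqrt(D*t)
t = 40 h = 144000 s
L = 2*sqrt(9.70145e-10 * 144000) = 0.02364 m


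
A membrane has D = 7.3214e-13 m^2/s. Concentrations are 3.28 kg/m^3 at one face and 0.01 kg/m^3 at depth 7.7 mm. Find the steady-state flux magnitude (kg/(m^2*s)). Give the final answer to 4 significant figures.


J = -D * (dC/dx) = D * (C1 - C2) / dx
J = 7.3214e-13 * (3.28 - 0.01) / 7.7e-03
J = 3.109e-10 kg/(m^2*s)


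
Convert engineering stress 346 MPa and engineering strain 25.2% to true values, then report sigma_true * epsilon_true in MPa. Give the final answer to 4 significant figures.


sigma_true = sigma_eng * (1 + epsilon_eng)
sigma_true = 346 * (1 + 0.252) = 433.192 MPa
epsilon_true = ln(1 + epsilon_eng)
epsilon_true = ln(1 + 0.252) = 0.224742
sigma_true * epsilon_true = 433.192 * 0.224742 = 97.36 MPa


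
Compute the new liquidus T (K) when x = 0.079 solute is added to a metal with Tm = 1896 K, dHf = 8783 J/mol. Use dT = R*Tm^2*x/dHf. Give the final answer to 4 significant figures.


dT = R*Tm^2*x / dHf
dT = 8.314 * 1896^2 * 0.079 / 8783
dT = 268.826 K
T_new = 1896 - 268.826 = 1627 K


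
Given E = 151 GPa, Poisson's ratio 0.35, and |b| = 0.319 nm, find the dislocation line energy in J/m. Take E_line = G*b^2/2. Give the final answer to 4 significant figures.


Step 1: G = E / (2*(1+nu))
G = 151 / (2*(1+0.35)) = 55.9259 GPa = 5.59259e+10 Pa
Step 2: E_line = G*b^2/2
b = 0.319 nm = 3.19e-10 m
E_line = 0.5 * 5.59259e+10 * (3.19e-10)^2 = 2.846e-09 J/m


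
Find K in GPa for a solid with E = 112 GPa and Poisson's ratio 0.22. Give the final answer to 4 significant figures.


K = E / (3*(1-2*nu))
K = 112 / (3*(1-2*0.22))
K = 66.67 GPa


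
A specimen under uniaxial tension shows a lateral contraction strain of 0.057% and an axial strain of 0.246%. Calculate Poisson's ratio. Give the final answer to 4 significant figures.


nu = -epsilon_lat / epsilon_axial
Lateral strain is contraction (negative), so using magnitudes:
nu = 0.057 / 0.246
nu = 0.2317


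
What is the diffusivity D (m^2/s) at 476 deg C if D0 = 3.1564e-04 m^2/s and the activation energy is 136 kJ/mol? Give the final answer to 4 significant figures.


D = D0 * exp(-Qd / (R*T))
T = 749.15 K
D = 3.1564e-04 * exp(-136e3 / (8.314 * 749.15))
D = 1.038e-13 m^2/s


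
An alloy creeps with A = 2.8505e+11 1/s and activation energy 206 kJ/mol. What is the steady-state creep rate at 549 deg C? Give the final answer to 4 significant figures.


rate = A * exp(-Q / (R*T))
T = 549 + 273.15 = 822.15 K
rate = 2.8505e+11 * exp(-206e3 / (8.314 * 822.15))
rate = 0.02325 1/s


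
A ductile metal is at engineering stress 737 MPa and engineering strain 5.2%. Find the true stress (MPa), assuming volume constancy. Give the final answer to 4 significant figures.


sigma_true = sigma_eng * (1 + epsilon_eng)
sigma_true = 737 * (1 + 0.052)
sigma_true = 775.3 MPa


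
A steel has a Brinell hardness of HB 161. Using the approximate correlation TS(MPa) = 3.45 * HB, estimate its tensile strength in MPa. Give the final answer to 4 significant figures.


TS (MPa) = 3.45 * HB
TS = 3.45 * 161
TS = 555.5 MPa


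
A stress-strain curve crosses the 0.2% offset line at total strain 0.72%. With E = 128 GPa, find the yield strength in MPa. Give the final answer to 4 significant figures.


Offset strain = 0.002
Elastic strain at yield = total_strain - offset = 7.2e-03 - 0.002 = 5.2e-03
sigma_y = E * elastic_strain = 128000 * 5.2e-03
sigma_y = 665.6 MPa


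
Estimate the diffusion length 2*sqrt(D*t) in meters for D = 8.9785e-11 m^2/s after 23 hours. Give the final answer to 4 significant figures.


t = 23 hr = 82800 s
Diffusion length = 2*sqrt(D*t)
= 2*sqrt(8.9785e-11 * 82800)
= 5.453e-03 m


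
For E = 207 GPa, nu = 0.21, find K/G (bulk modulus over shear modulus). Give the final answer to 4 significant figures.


G = E / (2*(1+nu))
G = 207 / (2*(1+0.21)) = 85.5372 GPa
K = E / (3*(1-2*nu))
K = 207 / (3*(1-2*0.21)) = 118.966 GPa
K/G = 118.966 / 85.5372 = 1.391


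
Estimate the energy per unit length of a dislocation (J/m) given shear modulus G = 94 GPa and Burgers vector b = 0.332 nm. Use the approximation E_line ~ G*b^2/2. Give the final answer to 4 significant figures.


E = G*b^2/2
b = 0.332 nm = 3.32e-10 m
G = 94 GPa = 9.4e+10 Pa
E = 0.5 * 9.4e+10 * (3.32e-10)^2
E = 5.181e-09 J/m


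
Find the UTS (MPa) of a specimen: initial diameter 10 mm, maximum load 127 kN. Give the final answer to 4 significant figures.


A0 = pi*(d/2)^2 = pi*(10/2)^2 = 78.5398 mm^2
UTS = F_max / A0 = 127*1000 / 78.5398
UTS = 1617 MPa


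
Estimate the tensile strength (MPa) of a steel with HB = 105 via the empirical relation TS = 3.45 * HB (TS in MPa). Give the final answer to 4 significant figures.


TS (MPa) = 3.45 * HB
TS = 3.45 * 105
TS = 362.3 MPa


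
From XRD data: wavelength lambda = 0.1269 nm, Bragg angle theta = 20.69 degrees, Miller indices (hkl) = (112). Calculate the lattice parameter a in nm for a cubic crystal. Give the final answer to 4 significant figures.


d = lambda / (2*sin(theta))
d = 0.1269 / (2*sin(20.69 deg))
d = 0.179587 nm
a = d * sqrt(h^2+k^2+l^2) = 0.179587 * sqrt(6)
a = 0.4399 nm


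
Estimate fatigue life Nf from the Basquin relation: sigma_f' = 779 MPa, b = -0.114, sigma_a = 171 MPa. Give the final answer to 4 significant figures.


sigma_a = sigma_f' * (2*Nf)^b
2*Nf = (sigma_a / sigma_f')^(1/b)
2*Nf = (171 / 779)^(1/-0.114)
2*Nf = 597969
Nf = 299000 cycles


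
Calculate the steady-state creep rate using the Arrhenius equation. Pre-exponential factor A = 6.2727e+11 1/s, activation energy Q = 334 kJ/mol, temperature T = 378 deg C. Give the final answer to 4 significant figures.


rate = A * exp(-Q / (R*T))
T = 378 + 273.15 = 651.15 K
rate = 6.2727e+11 * exp(-334e3 / (8.314 * 651.15))
rate = 1.008e-15 1/s


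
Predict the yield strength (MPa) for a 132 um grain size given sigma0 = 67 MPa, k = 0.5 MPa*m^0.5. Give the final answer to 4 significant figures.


sigma_y = sigma0 + k / sqrt(d)
d = 132 um = 1.32e-04 m
sigma_y = 67 + 0.5 / sqrt(1.32e-04)
sigma_y = 110.5 MPa


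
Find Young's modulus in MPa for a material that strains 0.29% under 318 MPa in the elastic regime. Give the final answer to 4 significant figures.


E = sigma / epsilon
epsilon = 0.29% = 2.9e-03
E = 318 / 2.9e-03
E = 109700 MPa


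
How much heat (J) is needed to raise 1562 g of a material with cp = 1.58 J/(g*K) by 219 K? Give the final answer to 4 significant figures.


Q = m * cp * dT
Q = 1562 * 1.58 * 219
Q = 540500 J


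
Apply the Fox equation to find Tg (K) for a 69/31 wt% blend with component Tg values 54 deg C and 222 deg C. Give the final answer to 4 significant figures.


1/Tg = w1/Tg1 + w2/Tg2 (in Kelvin)
Tg1 = 327.15 K, Tg2 = 495.15 K
1/Tg = 0.69/327.15 + 0.31/495.15
Tg = 365.6 K


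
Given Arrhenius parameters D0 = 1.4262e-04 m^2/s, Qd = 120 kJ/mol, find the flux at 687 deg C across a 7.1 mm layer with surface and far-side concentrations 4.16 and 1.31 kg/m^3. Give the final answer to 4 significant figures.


Step 1: D = D0 * exp(-Qd/(R*T))
T = 687 + 273.15 = 960.15 K
D = 1.4262e-04 * exp(-120e3 / (8.314 * 960.15)) = 4.22313e-11 m^2/s
Step 2: J = D * (C1 - C2) / dx
J = 4.22313e-11 * (4.16 - 1.31) / 7.1e-03
J = 1.695e-08 kg/(m^2*s)


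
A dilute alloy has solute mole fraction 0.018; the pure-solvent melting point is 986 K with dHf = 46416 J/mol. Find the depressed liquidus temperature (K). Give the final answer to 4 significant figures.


dT = R*Tm^2*x / dHf
dT = 8.314 * 986^2 * 0.018 / 46416
dT = 3.1345 K
T_new = 986 - 3.1345 = 982.9 K


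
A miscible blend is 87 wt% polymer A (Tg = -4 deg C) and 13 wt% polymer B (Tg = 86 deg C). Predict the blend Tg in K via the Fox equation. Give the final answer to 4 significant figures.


1/Tg = w1/Tg1 + w2/Tg2 (in Kelvin)
Tg1 = 269.15 K, Tg2 = 359.15 K
1/Tg = 0.87/269.15 + 0.13/359.15
Tg = 278.2 K


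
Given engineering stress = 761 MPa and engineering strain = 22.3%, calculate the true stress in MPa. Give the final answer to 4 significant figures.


sigma_true = sigma_eng * (1 + epsilon_eng)
sigma_true = 761 * (1 + 0.223)
sigma_true = 930.7 MPa


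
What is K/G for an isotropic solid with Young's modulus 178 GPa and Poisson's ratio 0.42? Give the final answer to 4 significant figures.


G = E / (2*(1+nu))
G = 178 / (2*(1+0.42)) = 62.6761 GPa
K = E / (3*(1-2*nu))
K = 178 / (3*(1-2*0.42)) = 370.833 GPa
K/G = 370.833 / 62.6761 = 5.917


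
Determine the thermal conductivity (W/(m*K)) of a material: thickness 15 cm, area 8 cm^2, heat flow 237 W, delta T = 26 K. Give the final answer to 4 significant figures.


k = Q*L / (A*dT)
L = 0.15 m, A = 8e-04 m^2
k = 237 * 0.15 / (8e-04 * 26)
k = 1709 W/(m*K)


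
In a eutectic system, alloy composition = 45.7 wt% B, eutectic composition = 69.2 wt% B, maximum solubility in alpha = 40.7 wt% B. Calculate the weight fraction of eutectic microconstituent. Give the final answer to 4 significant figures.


f_primary = (C_e - C0) / (C_e - C_alpha_max)
f_primary = (69.2 - 45.7) / (69.2 - 40.7)
f_primary = 0.824561
f_eutectic = 1 - 0.824561 = 0.1754


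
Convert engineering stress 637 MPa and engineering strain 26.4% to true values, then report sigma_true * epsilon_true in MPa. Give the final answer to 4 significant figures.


sigma_true = sigma_eng * (1 + epsilon_eng)
sigma_true = 637 * (1 + 0.264) = 805.168 MPa
epsilon_true = ln(1 + epsilon_eng)
epsilon_true = ln(1 + 0.264) = 0.234281
sigma_true * epsilon_true = 805.168 * 0.234281 = 188.6 MPa


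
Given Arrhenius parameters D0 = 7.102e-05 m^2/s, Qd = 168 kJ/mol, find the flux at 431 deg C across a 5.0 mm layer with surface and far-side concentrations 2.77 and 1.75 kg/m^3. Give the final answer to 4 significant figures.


Step 1: D = D0 * exp(-Qd/(R*T))
T = 431 + 273.15 = 704.15 K
D = 7.102e-05 * exp(-168e3 / (8.314 * 704.15)) = 2.44625e-17 m^2/s
Step 2: J = D * (C1 - C2) / dx
J = 2.44625e-17 * (2.77 - 1.75) / 5e-03
J = 4.99e-15 kg/(m^2*s)


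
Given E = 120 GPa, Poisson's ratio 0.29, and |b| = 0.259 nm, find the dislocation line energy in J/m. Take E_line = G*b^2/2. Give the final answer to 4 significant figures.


Step 1: G = E / (2*(1+nu))
G = 120 / (2*(1+0.29)) = 46.5116 GPa = 4.65116e+10 Pa
Step 2: E_line = G*b^2/2
b = 0.259 nm = 2.59e-10 m
E_line = 0.5 * 4.65116e+10 * (2.59e-10)^2 = 1.56e-09 J/m


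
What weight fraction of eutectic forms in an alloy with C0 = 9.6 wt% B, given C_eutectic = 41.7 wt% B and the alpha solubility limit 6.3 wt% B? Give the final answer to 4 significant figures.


f_primary = (C_e - C0) / (C_e - C_alpha_max)
f_primary = (41.7 - 9.6) / (41.7 - 6.3)
f_primary = 0.90678
f_eutectic = 1 - 0.90678 = 0.09322


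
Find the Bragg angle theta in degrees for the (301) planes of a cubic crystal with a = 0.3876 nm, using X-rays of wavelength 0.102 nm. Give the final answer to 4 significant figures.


d = a / sqrt(h^2+k^2+l^2)
d = 0.3876 / sqrt(10) = 0.12257 nm
lambda = 2*d*sin(theta)  =>  sin(theta) = lambda / (2*d)
sin(theta) = 0.102 / (2 * 0.12257) = 0.416089
theta = 24.59 deg


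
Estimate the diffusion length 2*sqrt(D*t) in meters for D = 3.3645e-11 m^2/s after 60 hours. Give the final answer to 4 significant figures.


t = 60 hr = 216000 s
Diffusion length = 2*sqrt(D*t)
= 2*sqrt(3.3645e-11 * 216000)
= 5.392e-03 m


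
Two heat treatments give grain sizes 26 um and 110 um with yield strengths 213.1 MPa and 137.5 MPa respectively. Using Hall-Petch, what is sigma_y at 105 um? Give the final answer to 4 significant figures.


sigma_y = sigma0 + k / sqrt(d)
1/sqrt(d1) = 1/sqrt(2.6e-05) = 196.116;  1/sqrt(d2) = 95.3463
k = (sigma1 - sigma2) / (1/sqrt(d1) - 1/sqrt(d2)) = (213.1 - 137.5) / (196.116 - 95.3463) = 0.750224 MPa*m^0.5
sigma0 = sigma1 - k/sqrt(d1) = 213.1 - 0.750224*196.116 = 65.9689 MPa
sigma_y(d3) = 65.9689 + 0.750224 / sqrt(1.05e-04) = 139.2 MPa


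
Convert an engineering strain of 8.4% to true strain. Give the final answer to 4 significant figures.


epsilon_true = ln(1 + epsilon_eng)
epsilon_true = ln(1 + 0.084)
epsilon_true = 0.08066


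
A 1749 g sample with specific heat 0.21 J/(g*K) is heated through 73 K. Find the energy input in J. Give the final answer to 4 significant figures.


Q = m * cp * dT
Q = 1749 * 0.21 * 73
Q = 26810 J


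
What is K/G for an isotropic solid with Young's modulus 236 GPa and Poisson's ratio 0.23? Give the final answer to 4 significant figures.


G = E / (2*(1+nu))
G = 236 / (2*(1+0.23)) = 95.935 GPa
K = E / (3*(1-2*nu))
K = 236 / (3*(1-2*0.23)) = 145.679 GPa
K/G = 145.679 / 95.935 = 1.519


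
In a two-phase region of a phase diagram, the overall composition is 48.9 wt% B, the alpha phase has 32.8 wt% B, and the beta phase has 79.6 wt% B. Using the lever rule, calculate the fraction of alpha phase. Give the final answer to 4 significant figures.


f_alpha = (C_beta - C0) / (C_beta - C_alpha)
f_alpha = (79.6 - 48.9) / (79.6 - 32.8)
f_alpha = 0.656


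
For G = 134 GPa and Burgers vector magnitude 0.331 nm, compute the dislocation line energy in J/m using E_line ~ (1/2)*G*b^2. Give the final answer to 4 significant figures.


E = G*b^2/2
b = 0.331 nm = 3.31e-10 m
G = 134 GPa = 1.34e+11 Pa
E = 0.5 * 1.34e+11 * (3.31e-10)^2
E = 7.341e-09 J/m


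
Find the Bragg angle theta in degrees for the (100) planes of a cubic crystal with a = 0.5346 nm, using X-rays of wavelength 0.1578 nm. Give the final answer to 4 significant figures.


d = a / sqrt(h^2+k^2+l^2)
d = 0.5346 / sqrt(1) = 0.5346 nm
lambda = 2*d*sin(theta)  =>  sin(theta) = lambda / (2*d)
sin(theta) = 0.1578 / (2 * 0.5346) = 0.147587
theta = 8.487 deg


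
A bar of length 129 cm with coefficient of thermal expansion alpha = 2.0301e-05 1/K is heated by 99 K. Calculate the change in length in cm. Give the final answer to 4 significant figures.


dL = L0 * alpha * dT
dL = 129 * 2.0301e-05 * 99
dL = 0.2593 cm


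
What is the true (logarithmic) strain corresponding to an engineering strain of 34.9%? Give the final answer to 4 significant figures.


epsilon_true = ln(1 + epsilon_eng)
epsilon_true = ln(1 + 0.349)
epsilon_true = 0.2994


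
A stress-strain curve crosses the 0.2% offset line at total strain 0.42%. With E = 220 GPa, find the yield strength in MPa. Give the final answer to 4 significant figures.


Offset strain = 0.002
Elastic strain at yield = total_strain - offset = 4.2e-03 - 0.002 = 2.2e-03
sigma_y = E * elastic_strain = 220000 * 2.2e-03
sigma_y = 484 MPa


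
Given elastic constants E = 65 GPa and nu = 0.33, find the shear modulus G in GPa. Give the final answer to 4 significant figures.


G = E / (2*(1+nu))
G = 65 / (2*(1+0.33))
G = 24.44 GPa


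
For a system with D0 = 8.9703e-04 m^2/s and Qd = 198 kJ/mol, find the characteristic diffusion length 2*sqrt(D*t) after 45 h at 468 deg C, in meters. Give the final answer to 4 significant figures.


Step 1: D = D0 * exp(-Qd/(R*T))
T = 741.15 K
D = 8.9703e-04 * exp(-198e3 / (8.314 * 741.15)) = 9.94703e-18 m^2/s
Step 2: L = 2*sqrt(D*t)
t = 45 h = 162000 s
L = 2*sqrt(9.94703e-18 * 162000) = 2.539e-06 m
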